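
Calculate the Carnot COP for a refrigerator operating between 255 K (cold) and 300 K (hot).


dT = 300 - 255 = 45 K
COP_carnot = T_cold / dT = 255 / 45
COP_carnot = 5.667

5.667


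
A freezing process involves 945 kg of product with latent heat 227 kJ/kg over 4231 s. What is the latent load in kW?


Q_lat = m * h_fg / t
Q_lat = 945 * 227 / 4231
Q_lat = 50.7 kW

50.7


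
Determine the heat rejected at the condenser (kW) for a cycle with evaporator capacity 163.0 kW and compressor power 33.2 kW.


Q_cond = Q_evap + W
Q_cond = 163.0 + 33.2
Q_cond = 196.2 kW

196.2


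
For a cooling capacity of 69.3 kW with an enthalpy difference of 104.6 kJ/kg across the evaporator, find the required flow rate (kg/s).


m_dot = Q / dh
m_dot = 69.3 / 104.6
m_dot = 0.6625 kg/s

0.6625


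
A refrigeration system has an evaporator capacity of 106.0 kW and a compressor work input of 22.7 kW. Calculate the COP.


COP = Q_evap / W
COP = 106.0 / 22.7
COP = 4.67

4.67


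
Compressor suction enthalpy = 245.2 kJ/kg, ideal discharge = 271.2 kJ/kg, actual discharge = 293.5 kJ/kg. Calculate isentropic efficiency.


dh_ideal = 271.2 - 245.2 = 26.0 kJ/kg
dh_actual = 293.5 - 245.2 = 48.3 kJ/kg
eta_s = dh_ideal / dh_actual = 26.0 / 48.3
eta_s = 0.5383

0.5383


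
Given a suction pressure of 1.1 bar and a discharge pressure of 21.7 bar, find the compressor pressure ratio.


PR = P_high / P_low
PR = 21.7 / 1.1
PR = 19.727

19.727


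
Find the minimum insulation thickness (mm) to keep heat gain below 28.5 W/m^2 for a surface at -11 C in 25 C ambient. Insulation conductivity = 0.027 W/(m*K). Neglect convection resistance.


dT = 25 - (-11) = 36 K
thickness = k * dT / q_max * 1000
thickness = 0.027 * 36 / 28.5 * 1000
thickness = 34.1 mm

34.1


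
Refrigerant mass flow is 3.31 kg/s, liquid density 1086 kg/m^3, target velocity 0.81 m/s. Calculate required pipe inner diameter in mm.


A = m_dot / (rho * v) = 3.31 / (1086 * 0.81) = 0.003762817452 m^2
d = sqrt(4*A/pi) * 1000
d = 69.2 mm

69.2


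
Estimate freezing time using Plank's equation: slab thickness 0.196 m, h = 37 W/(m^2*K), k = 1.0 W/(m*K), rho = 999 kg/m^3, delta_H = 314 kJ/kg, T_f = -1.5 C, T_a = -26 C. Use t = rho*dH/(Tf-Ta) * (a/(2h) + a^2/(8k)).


dT = -1.5 - (-26) = 24.5 K
term1 = a/(2h) = 0.196/(2*37) = 0.002648648649
term2 = a^2/(8k) = 0.196^2/(8*1.0) = 0.004802
t = rho*dH*1000/dT * (term1 + term2)
t = 999*314*1000/24.5 * (0.002648648649 + 0.004802)
t = 95394 s

95394


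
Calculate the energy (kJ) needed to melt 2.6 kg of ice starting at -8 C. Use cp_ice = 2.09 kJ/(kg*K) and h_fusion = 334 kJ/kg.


Sensible heat = cp * dT = 2.09 * 8 = 16.72 kJ/kg
Total per kg = 16.72 + 334 = 350.72 kJ/kg
Q = m * total = 2.6 * 350.72
Q = 911.9 kJ

911.9


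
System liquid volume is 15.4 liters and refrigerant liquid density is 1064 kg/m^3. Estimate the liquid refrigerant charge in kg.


Charge = V * rho / 1000
Charge = 15.4 * 1064 / 1000
Charge = 16.39 kg

16.39


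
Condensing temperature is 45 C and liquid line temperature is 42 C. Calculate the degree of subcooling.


Subcooling = T_cond - T_liquid
Subcooling = 45 - 42
Subcooling = 3 K

3


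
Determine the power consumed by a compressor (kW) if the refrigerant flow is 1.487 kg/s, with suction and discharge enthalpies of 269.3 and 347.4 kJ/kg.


dh = 347.4 - 269.3 = 78.1 kJ/kg
W = m_dot * dh = 1.487 * 78.1 = 116.13 kW

116.13


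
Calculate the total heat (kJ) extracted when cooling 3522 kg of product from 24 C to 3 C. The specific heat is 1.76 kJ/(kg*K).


dT = 24 - (3) = 21 K
Q = m * cp * dT = 3522 * 1.76 * 21
Q = 130173 kJ

130173


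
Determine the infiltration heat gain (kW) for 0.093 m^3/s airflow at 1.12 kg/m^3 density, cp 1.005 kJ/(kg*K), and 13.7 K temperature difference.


Q = V_dot * rho * cp * dT
Q = 0.093 * 1.12 * 1.005 * 13.7
Q = 1.434 kW

1.434


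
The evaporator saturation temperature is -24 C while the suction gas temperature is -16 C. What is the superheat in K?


Superheat = T_suction - T_evap
Superheat = -16 - (-24)
Superheat = 8 K

8


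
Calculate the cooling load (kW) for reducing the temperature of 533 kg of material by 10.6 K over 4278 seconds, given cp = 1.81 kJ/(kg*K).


Q = m * cp * dT / t
Q = 533 * 1.81 * 10.6 / 4278
Q = 2.39 kW

2.39


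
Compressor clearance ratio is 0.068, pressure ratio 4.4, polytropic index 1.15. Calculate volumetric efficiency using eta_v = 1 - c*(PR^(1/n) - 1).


PR^(1/n) = 4.4^(1/1.15) = 3.62680384
eta_v = 1 - 0.068 * (3.62680384 - 1)
eta_v = 0.8214

0.8214


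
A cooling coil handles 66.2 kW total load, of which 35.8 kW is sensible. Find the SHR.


SHR = Q_sensible / Q_total
SHR = 35.8 / 66.2
SHR = 0.541

0.541


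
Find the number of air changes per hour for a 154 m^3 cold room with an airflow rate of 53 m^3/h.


ACH = flow / volume
ACH = 53 / 154
ACH = 0.344

0.344


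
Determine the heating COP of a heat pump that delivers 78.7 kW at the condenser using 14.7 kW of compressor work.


COP_hp = Q_cond / W
COP_hp = 78.7 / 14.7
COP_hp = 5.354

5.354


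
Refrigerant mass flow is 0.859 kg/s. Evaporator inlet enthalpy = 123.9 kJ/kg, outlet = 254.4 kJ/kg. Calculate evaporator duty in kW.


dh = 254.4 - 123.9 = 130.5 kJ/kg
Q_evap = m_dot * dh = 0.859 * 130.5
Q_evap = 112.1 kW

112.1


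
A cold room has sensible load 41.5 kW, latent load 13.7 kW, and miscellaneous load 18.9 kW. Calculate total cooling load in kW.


Q_total = Q_s + Q_l + Q_misc
Q_total = 41.5 + 13.7 + 18.9
Q_total = 74.1 kW

74.1


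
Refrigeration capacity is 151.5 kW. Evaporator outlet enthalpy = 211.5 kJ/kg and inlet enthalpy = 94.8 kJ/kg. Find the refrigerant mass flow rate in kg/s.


dh = 211.5 - 94.8 = 116.7 kJ/kg
m_dot = Q / dh = 151.5 / 116.7 = 1.2982 kg/s

1.2982


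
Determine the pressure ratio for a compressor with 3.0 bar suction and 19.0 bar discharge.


PR = P_high / P_low
PR = 19.0 / 3.0
PR = 6.333

6.333


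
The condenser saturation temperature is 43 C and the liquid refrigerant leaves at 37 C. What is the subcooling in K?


Subcooling = T_cond - T_liquid
Subcooling = 43 - 37
Subcooling = 6 K

6


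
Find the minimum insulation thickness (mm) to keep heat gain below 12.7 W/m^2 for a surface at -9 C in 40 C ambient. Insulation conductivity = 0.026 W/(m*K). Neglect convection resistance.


dT = 40 - (-9) = 49 K
thickness = k * dT / q_max * 1000
thickness = 0.026 * 49 / 12.7 * 1000
thickness = 100.3 mm

100.3


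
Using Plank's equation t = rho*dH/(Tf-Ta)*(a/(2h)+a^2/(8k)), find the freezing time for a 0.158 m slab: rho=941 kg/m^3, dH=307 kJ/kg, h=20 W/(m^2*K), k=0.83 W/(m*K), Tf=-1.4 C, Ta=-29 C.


dT = -1.4 - (-29) = 27.6 K
term1 = a/(2h) = 0.158/(2*20) = 0.00395
term2 = a^2/(8k) = 0.158^2/(8*0.83) = 0.003759638554
t = rho*dH*1000/dT * (term1 + term2)
t = 941*307*1000/27.6 * (0.00395 + 0.003759638554)
t = 80696 s

80696


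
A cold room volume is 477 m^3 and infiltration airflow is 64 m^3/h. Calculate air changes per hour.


ACH = flow / volume
ACH = 64 / 477
ACH = 0.134

0.134


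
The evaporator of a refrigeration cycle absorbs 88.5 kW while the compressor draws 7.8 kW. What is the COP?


COP = Q_evap / W
COP = 88.5 / 7.8
COP = 11.346

11.346


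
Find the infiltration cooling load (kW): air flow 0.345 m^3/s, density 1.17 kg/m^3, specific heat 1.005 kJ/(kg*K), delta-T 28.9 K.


Q = V_dot * rho * cp * dT
Q = 0.345 * 1.17 * 1.005 * 28.9
Q = 11.724 kW

11.724


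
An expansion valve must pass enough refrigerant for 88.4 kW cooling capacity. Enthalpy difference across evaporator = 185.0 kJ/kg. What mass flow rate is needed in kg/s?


m_dot = Q / dh
m_dot = 88.4 / 185.0
m_dot = 0.4778 kg/s

0.4778


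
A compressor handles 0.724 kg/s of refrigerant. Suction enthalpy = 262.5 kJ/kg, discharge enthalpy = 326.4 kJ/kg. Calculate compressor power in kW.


dh = 326.4 - 262.5 = 63.9 kJ/kg
W = m_dot * dh = 0.724 * 63.9 = 46.26 kW

46.26


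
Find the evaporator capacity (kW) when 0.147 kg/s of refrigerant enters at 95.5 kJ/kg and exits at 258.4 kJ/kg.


dh = 258.4 - 95.5 = 162.9 kJ/kg
Q_evap = m_dot * dh = 0.147 * 162.9
Q_evap = 23.95 kW

23.95


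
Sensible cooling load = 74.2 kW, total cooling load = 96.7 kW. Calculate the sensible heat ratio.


SHR = Q_sensible / Q_total
SHR = 74.2 / 96.7
SHR = 0.767

0.767


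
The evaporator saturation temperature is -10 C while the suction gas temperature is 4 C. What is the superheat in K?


Superheat = T_suction - T_evap
Superheat = 4 - (-10)
Superheat = 14 K

14


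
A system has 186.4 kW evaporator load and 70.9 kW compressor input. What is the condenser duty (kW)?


Q_cond = Q_evap + W
Q_cond = 186.4 + 70.9
Q_cond = 257.3 kW

257.3


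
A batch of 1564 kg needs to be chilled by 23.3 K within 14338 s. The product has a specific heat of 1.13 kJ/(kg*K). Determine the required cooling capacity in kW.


Q = m * cp * dT / t
Q = 1564 * 1.13 * 23.3 / 14338
Q = 2.872 kW

2.872


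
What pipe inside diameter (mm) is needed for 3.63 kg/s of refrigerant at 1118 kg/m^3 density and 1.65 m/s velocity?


A = m_dot / (rho * v) = 3.63 / (1118 * 1.65) = 0.001967799642 m^2
d = sqrt(4*A/pi) * 1000
d = 50.1 mm

50.1


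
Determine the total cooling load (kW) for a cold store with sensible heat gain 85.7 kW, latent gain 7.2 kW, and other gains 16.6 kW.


Q_total = Q_s + Q_l + Q_misc
Q_total = 85.7 + 7.2 + 16.6
Q_total = 109.5 kW

109.5


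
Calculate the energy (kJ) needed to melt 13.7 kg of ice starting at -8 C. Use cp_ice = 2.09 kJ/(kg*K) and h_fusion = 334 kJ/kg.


Sensible heat = cp * dT = 2.09 * 8 = 16.72 kJ/kg
Total per kg = 16.72 + 334 = 350.72 kJ/kg
Q = m * total = 13.7 * 350.72
Q = 4804.9 kJ

4804.9


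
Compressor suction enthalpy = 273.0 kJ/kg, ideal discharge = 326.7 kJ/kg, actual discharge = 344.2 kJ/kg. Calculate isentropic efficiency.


dh_ideal = 326.7 - 273.0 = 53.7 kJ/kg
dh_actual = 344.2 - 273.0 = 71.2 kJ/kg
eta_s = dh_ideal / dh_actual = 53.7 / 71.2
eta_s = 0.7542

0.7542


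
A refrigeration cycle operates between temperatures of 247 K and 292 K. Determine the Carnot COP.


dT = 292 - 247 = 45 K
COP_carnot = T_cold / dT = 247 / 45
COP_carnot = 5.489

5.489


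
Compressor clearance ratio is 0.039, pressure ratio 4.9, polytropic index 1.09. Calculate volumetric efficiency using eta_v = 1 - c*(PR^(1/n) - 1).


PR^(1/n) = 4.9^(1/1.09) = 4.29741616
eta_v = 1 - 0.039 * (4.29741616 - 1)
eta_v = 0.8714

0.8714


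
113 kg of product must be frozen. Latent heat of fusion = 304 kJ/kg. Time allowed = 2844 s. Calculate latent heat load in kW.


Q_lat = m * h_fg / t
Q_lat = 113 * 304 / 2844
Q_lat = 12.08 kW

12.08


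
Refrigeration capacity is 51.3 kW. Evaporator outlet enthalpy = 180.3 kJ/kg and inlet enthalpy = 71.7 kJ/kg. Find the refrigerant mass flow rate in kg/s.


dh = 180.3 - 71.7 = 108.6 kJ/kg
m_dot = Q / dh = 51.3 / 108.6 = 0.4724 kg/s

0.4724


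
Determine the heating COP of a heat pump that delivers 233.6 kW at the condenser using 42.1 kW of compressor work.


COP_hp = Q_cond / W
COP_hp = 233.6 / 42.1
COP_hp = 5.549

5.549


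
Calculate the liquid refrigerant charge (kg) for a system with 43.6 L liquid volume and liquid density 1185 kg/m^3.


Charge = V * rho / 1000
Charge = 43.6 * 1185 / 1000
Charge = 51.67 kg

51.67


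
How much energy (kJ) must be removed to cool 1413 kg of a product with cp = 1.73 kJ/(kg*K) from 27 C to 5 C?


dT = 27 - (5) = 22 K
Q = m * cp * dT = 1413 * 1.73 * 22
Q = 53779 kJ

53779


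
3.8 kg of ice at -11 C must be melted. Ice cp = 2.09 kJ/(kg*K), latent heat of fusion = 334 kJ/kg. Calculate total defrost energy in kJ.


Sensible heat = cp * dT = 2.09 * 11 = 22.99 kJ/kg
Total per kg = 22.99 + 334 = 356.99 kJ/kg
Q = m * total = 3.8 * 356.99
Q = 1356.6 kJ

1356.6


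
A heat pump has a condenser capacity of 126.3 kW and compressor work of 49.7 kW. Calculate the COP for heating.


COP_hp = Q_cond / W
COP_hp = 126.3 / 49.7
COP_hp = 2.541

2.541


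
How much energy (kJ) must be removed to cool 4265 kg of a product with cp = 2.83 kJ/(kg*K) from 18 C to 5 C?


dT = 18 - (5) = 13 K
Q = m * cp * dT = 4265 * 2.83 * 13
Q = 156909 kJ

156909


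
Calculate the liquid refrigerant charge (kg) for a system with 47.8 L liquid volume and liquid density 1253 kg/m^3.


Charge = V * rho / 1000
Charge = 47.8 * 1253 / 1000
Charge = 59.89 kg

59.89


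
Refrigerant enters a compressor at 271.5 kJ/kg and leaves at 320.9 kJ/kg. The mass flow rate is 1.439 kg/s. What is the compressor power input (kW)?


dh = 320.9 - 271.5 = 49.4 kJ/kg
W = m_dot * dh = 1.439 * 49.4 = 71.09 kW

71.09


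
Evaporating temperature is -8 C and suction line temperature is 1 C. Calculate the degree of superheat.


Superheat = T_suction - T_evap
Superheat = 1 - (-8)
Superheat = 9 K

9


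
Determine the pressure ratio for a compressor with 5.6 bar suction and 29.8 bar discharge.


PR = P_high / P_low
PR = 29.8 / 5.6
PR = 5.321

5.321


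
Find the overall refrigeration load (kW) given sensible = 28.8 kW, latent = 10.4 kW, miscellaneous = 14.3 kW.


Q_total = Q_s + Q_l + Q_misc
Q_total = 28.8 + 10.4 + 14.3
Q_total = 53.5 kW

53.5


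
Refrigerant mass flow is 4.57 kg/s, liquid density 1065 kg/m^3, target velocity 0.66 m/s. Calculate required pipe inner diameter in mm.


A = m_dot / (rho * v) = 4.57 / (1065 * 0.66) = 0.006501636079 m^2
d = sqrt(4*A/pi) * 1000
d = 91.0 mm

91.0


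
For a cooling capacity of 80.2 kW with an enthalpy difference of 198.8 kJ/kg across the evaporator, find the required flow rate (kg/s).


m_dot = Q / dh
m_dot = 80.2 / 198.8
m_dot = 0.4034 kg/s

0.4034


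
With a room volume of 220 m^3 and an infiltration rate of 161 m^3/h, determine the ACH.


ACH = flow / volume
ACH = 161 / 220
ACH = 0.732

0.732


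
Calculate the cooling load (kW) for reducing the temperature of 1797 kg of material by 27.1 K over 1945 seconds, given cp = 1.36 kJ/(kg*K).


Q = m * cp * dT / t
Q = 1797 * 1.36 * 27.1 / 1945
Q = 34.052 kW

34.052


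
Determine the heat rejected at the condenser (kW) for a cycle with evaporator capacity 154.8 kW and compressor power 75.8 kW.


Q_cond = Q_evap + W
Q_cond = 154.8 + 75.8
Q_cond = 230.6 kW

230.6


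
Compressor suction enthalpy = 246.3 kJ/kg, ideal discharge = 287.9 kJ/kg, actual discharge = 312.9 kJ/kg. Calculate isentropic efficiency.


dh_ideal = 287.9 - 246.3 = 41.6 kJ/kg
dh_actual = 312.9 - 246.3 = 66.6 kJ/kg
eta_s = dh_ideal / dh_actual = 41.6 / 66.6
eta_s = 0.6246

0.6246


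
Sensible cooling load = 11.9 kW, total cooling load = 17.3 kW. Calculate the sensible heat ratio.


SHR = Q_sensible / Q_total
SHR = 11.9 / 17.3
SHR = 0.688

0.688


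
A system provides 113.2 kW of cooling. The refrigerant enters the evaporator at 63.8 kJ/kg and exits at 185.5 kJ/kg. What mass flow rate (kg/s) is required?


dh = 185.5 - 63.8 = 121.7 kJ/kg
m_dot = Q / dh = 113.2 / 121.7 = 0.9302 kg/s

0.9302


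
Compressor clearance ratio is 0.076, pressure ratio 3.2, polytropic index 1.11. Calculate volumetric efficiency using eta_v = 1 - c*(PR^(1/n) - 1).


PR^(1/n) = 3.2^(1/1.11) = 2.85160962
eta_v = 1 - 0.076 * (2.85160962 - 1)
eta_v = 0.8593

0.8593


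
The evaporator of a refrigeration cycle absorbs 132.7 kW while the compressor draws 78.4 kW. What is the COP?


COP = Q_evap / W
COP = 132.7 / 78.4
COP = 1.693

1.693


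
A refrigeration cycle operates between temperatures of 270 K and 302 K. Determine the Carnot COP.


dT = 302 - 270 = 32 K
COP_carnot = T_cold / dT = 270 / 32
COP_carnot = 8.438

8.438


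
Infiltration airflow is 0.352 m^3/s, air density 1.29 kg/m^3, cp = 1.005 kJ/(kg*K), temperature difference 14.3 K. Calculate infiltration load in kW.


Q = V_dot * rho * cp * dT
Q = 0.352 * 1.29 * 1.005 * 14.3
Q = 6.526 kW

6.526


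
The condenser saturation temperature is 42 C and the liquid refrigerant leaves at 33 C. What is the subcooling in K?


Subcooling = T_cond - T_liquid
Subcooling = 42 - 33
Subcooling = 9 K

9


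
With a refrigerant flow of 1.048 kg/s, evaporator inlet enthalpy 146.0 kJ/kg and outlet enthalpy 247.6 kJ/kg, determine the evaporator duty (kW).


dh = 247.6 - 146.0 = 101.6 kJ/kg
Q_evap = m_dot * dh = 1.048 * 101.6
Q_evap = 106.48 kW

106.48


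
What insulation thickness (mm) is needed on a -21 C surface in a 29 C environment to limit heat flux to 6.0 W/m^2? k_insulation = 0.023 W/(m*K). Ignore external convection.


dT = 29 - (-21) = 50 K
thickness = k * dT / q_max * 1000
thickness = 0.023 * 50 / 6.0 * 1000
thickness = 191.7 mm

191.7


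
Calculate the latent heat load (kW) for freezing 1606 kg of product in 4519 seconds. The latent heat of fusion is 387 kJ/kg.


Q_lat = m * h_fg / t
Q_lat = 1606 * 387 / 4519
Q_lat = 137.54 kW

137.54


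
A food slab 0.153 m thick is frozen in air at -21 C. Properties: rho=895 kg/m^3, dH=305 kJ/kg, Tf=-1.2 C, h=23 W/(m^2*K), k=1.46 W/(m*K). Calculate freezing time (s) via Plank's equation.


dT = -1.2 - (-21) = 19.8 K
term1 = a/(2h) = 0.153/(2*23) = 0.003326086957
term2 = a^2/(8k) = 0.153^2/(8*1.46) = 0.002004195205
t = rho*dH*1000/dT * (term1 + term2)
t = 895*305*1000/19.8 * (0.003326086957 + 0.002004195205)
t = 73487 s

73487


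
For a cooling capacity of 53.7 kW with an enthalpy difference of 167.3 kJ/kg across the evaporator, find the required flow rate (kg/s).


m_dot = Q / dh
m_dot = 53.7 / 167.3
m_dot = 0.321 kg/s

0.321


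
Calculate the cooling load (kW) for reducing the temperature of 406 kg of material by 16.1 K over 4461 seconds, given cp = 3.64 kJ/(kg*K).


Q = m * cp * dT / t
Q = 406 * 3.64 * 16.1 / 4461
Q = 5.334 kW

5.334


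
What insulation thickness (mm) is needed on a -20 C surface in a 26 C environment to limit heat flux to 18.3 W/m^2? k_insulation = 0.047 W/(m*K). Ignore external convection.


dT = 26 - (-20) = 46 K
thickness = k * dT / q_max * 1000
thickness = 0.047 * 46 / 18.3 * 1000
thickness = 118.1 mm

118.1


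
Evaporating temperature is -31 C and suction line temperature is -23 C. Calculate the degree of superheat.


Superheat = T_suction - T_evap
Superheat = -23 - (-31)
Superheat = 8 K

8


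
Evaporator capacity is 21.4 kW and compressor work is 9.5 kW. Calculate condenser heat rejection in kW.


Q_cond = Q_evap + W
Q_cond = 21.4 + 9.5
Q_cond = 30.9 kW

30.9


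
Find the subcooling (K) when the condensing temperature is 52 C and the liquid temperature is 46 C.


Subcooling = T_cond - T_liquid
Subcooling = 52 - 46
Subcooling = 6 K

6


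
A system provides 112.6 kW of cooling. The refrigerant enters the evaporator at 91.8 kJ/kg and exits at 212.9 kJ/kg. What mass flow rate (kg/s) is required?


dh = 212.9 - 91.8 = 121.1 kJ/kg
m_dot = Q / dh = 112.6 / 121.1 = 0.9298 kg/s

0.9298


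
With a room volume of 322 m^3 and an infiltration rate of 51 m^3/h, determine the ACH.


ACH = flow / volume
ACH = 51 / 322
ACH = 0.158

0.158


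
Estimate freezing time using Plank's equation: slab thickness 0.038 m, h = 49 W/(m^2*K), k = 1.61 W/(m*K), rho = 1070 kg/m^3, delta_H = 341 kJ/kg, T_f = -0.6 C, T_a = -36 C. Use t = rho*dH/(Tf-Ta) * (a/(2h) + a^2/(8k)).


dT = -0.6 - (-36) = 35.4 K
term1 = a/(2h) = 0.038/(2*49) = 0.000387755102
term2 = a^2/(8k) = 0.038^2/(8*1.61) = 0.0001121118012
t = rho*dH*1000/dT * (term1 + term2)
t = 1070*341*1000/35.4 * (0.000387755102 + 0.0001121118012)
t = 5152 s

5152


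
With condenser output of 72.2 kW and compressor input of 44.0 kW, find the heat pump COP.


COP_hp = Q_cond / W
COP_hp = 72.2 / 44.0
COP_hp = 1.641

1.641


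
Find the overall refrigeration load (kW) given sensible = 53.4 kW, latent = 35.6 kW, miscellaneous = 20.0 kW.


Q_total = Q_s + Q_l + Q_misc
Q_total = 53.4 + 35.6 + 20.0
Q_total = 109.0 kW

109.0


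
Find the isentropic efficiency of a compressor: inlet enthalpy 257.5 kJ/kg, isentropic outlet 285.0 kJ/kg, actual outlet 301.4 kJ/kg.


dh_ideal = 285.0 - 257.5 = 27.5 kJ/kg
dh_actual = 301.4 - 257.5 = 43.9 kJ/kg
eta_s = dh_ideal / dh_actual = 27.5 / 43.9
eta_s = 0.6264

0.6264


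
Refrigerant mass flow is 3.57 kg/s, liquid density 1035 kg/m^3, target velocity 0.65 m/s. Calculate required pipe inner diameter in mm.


A = m_dot / (rho * v) = 3.57 / (1035 * 0.65) = 0.00530657748 m^2
d = sqrt(4*A/pi) * 1000
d = 82.2 mm

82.2


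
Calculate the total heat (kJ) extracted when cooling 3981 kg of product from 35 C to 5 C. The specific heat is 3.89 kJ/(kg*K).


dT = 35 - (5) = 30 K
Q = m * cp * dT = 3981 * 3.89 * 30
Q = 464583 kJ

464583


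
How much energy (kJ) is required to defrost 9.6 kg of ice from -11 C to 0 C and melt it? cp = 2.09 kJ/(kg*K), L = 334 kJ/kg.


Sensible heat = cp * dT = 2.09 * 11 = 22.99 kJ/kg
Total per kg = 22.99 + 334 = 356.99 kJ/kg
Q = m * total = 9.6 * 356.99
Q = 3427.1 kJ

3427.1


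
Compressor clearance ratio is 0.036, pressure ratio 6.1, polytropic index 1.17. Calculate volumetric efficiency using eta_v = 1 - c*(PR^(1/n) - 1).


PR^(1/n) = 6.1^(1/1.17) = 4.69053176
eta_v = 1 - 0.036 * (4.69053176 - 1)
eta_v = 0.8671

0.8671


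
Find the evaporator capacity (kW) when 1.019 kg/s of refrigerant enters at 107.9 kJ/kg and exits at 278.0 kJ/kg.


dh = 278.0 - 107.9 = 170.1 kJ/kg
Q_evap = m_dot * dh = 1.019 * 170.1
Q_evap = 173.33 kW

173.33


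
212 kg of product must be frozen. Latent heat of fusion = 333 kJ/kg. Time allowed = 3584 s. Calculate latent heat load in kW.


Q_lat = m * h_fg / t
Q_lat = 212 * 333 / 3584
Q_lat = 19.7 kW

19.7


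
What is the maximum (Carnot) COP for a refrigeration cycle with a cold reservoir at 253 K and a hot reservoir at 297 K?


dT = 297 - 253 = 44 K
COP_carnot = T_cold / dT = 253 / 44
COP_carnot = 5.75

5.75


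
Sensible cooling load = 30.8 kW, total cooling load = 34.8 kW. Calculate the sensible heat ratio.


SHR = Q_sensible / Q_total
SHR = 30.8 / 34.8
SHR = 0.885

0.885


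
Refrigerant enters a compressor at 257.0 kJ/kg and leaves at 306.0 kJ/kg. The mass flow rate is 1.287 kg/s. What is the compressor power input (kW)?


dh = 306.0 - 257.0 = 49.0 kJ/kg
W = m_dot * dh = 1.287 * 49.0 = 63.06 kW

63.06


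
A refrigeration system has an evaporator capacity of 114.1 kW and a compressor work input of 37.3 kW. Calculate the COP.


COP = Q_evap / W
COP = 114.1 / 37.3
COP = 3.059

3.059


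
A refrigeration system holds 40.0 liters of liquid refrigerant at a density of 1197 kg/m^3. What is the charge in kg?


Charge = V * rho / 1000
Charge = 40.0 * 1197 / 1000
Charge = 47.88 kg

47.88


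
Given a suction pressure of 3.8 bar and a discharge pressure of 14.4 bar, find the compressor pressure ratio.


PR = P_high / P_low
PR = 14.4 / 3.8
PR = 3.789

3.789


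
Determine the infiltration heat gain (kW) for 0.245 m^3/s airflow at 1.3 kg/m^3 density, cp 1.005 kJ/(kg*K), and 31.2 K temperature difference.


Q = V_dot * rho * cp * dT
Q = 0.245 * 1.3 * 1.005 * 31.2
Q = 9.987 kW

9.987


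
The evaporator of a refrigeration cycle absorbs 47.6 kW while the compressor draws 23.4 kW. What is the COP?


COP = Q_evap / W
COP = 47.6 / 23.4
COP = 2.034

2.034


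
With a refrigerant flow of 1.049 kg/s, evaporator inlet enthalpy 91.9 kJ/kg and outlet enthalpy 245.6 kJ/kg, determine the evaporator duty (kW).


dh = 245.6 - 91.9 = 153.7 kJ/kg
Q_evap = m_dot * dh = 1.049 * 153.7
Q_evap = 161.23 kW

161.23


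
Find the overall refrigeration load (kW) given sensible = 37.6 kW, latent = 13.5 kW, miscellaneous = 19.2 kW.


Q_total = Q_s + Q_l + Q_misc
Q_total = 37.6 + 13.5 + 19.2
Q_total = 70.3 kW

70.3


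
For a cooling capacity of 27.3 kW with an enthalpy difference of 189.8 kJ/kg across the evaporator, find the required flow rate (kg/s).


m_dot = Q / dh
m_dot = 27.3 / 189.8
m_dot = 0.1438 kg/s

0.1438


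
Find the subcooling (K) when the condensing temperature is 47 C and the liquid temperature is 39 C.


Subcooling = T_cond - T_liquid
Subcooling = 47 - 39
Subcooling = 8 K

8


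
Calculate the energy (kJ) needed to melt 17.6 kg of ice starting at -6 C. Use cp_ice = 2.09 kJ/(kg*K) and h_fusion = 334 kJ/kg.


Sensible heat = cp * dT = 2.09 * 6 = 12.54 kJ/kg
Total per kg = 12.54 + 334 = 346.54 kJ/kg
Q = m * total = 17.6 * 346.54
Q = 6099.1 kJ

6099.1


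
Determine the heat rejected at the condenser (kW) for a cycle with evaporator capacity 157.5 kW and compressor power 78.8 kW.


Q_cond = Q_evap + W
Q_cond = 157.5 + 78.8
Q_cond = 236.3 kW

236.3


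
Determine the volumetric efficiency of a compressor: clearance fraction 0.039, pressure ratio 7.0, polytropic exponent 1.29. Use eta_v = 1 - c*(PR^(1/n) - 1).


PR^(1/n) = 7.0^(1/1.29) = 4.5197536
eta_v = 1 - 0.039 * (4.5197536 - 1)
eta_v = 0.8627

0.8627


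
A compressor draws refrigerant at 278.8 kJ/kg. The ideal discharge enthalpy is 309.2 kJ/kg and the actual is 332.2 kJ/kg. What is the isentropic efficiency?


dh_ideal = 309.2 - 278.8 = 30.4 kJ/kg
dh_actual = 332.2 - 278.8 = 53.4 kJ/kg
eta_s = dh_ideal / dh_actual = 30.4 / 53.4
eta_s = 0.5693

0.5693


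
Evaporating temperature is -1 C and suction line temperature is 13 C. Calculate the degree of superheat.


Superheat = T_suction - T_evap
Superheat = 13 - (-1)
Superheat = 14 K

14


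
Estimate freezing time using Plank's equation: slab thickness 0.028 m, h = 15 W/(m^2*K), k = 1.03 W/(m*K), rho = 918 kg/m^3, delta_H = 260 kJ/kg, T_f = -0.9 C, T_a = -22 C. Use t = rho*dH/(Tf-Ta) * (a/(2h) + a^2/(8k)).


dT = -0.9 - (-22) = 21.1 K
term1 = a/(2h) = 0.028/(2*15) = 0.0009333333333
term2 = a^2/(8k) = 0.028^2/(8*1.03) = 0.00009514563107
t = rho*dH*1000/dT * (term1 + term2)
t = 918*260*1000/21.1 * (0.0009333333333 + 0.00009514563107)
t = 11634 s

11634


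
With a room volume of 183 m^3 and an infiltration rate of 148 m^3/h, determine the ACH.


ACH = flow / volume
ACH = 148 / 183
ACH = 0.809

0.809


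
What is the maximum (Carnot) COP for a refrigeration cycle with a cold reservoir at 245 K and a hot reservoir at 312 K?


dT = 312 - 245 = 67 K
COP_carnot = T_cold / dT = 245 / 67
COP_carnot = 3.657

3.657


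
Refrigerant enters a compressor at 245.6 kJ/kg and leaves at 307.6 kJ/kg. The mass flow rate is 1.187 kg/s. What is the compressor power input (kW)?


dh = 307.6 - 245.6 = 62.0 kJ/kg
W = m_dot * dh = 1.187 * 62.0 = 73.59 kW

73.59


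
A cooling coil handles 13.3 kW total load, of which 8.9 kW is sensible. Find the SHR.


SHR = Q_sensible / Q_total
SHR = 8.9 / 13.3
SHR = 0.669

0.669


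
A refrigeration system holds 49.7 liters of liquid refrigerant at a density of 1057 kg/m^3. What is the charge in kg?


Charge = V * rho / 1000
Charge = 49.7 * 1057 / 1000
Charge = 52.53 kg

52.53


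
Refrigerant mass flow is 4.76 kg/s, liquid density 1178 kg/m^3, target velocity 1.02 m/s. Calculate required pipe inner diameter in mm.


A = m_dot / (rho * v) = 4.76 / (1178 * 1.02) = 0.003961516695 m^2
d = sqrt(4*A/pi) * 1000
d = 71.0 mm

71.0


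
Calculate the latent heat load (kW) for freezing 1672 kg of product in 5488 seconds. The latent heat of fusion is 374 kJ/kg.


Q_lat = m * h_fg / t
Q_lat = 1672 * 374 / 5488
Q_lat = 113.94 kW

113.94


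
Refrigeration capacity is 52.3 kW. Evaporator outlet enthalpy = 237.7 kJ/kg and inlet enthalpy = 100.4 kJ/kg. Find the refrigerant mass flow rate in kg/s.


dh = 237.7 - 100.4 = 137.3 kJ/kg
m_dot = Q / dh = 52.3 / 137.3 = 0.3809 kg/s

0.3809


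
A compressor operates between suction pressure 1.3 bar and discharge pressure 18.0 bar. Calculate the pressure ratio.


PR = P_high / P_low
PR = 18.0 / 1.3
PR = 13.846

13.846


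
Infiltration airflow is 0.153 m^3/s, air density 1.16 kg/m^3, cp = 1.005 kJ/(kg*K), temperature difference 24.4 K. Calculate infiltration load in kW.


Q = V_dot * rho * cp * dT
Q = 0.153 * 1.16 * 1.005 * 24.4
Q = 4.352 kW

4.352


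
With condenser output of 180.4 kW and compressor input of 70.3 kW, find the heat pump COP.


COP_hp = Q_cond / W
COP_hp = 180.4 / 70.3
COP_hp = 2.566

2.566


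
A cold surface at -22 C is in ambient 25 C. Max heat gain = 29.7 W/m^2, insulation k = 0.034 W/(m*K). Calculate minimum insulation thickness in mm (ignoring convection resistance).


dT = 25 - (-22) = 47 K
thickness = k * dT / q_max * 1000
thickness = 0.034 * 47 / 29.7 * 1000
thickness = 53.8 mm

53.8


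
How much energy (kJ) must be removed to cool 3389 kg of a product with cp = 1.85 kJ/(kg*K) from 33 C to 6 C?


dT = 33 - (6) = 27 K
Q = m * cp * dT = 3389 * 1.85 * 27
Q = 169281 kJ

169281


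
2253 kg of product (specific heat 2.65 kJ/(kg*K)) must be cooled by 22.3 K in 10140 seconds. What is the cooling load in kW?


Q = m * cp * dT / t
Q = 2253 * 2.65 * 22.3 / 10140
Q = 13.13 kW

13.13


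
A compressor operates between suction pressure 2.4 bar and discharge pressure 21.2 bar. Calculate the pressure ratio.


PR = P_high / P_low
PR = 21.2 / 2.4
PR = 8.833

8.833


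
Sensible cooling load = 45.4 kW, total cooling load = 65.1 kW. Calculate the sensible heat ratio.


SHR = Q_sensible / Q_total
SHR = 45.4 / 65.1
SHR = 0.697

0.697


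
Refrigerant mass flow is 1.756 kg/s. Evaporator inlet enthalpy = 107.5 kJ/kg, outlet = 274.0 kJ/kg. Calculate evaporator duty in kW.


dh = 274.0 - 107.5 = 166.5 kJ/kg
Q_evap = m_dot * dh = 1.756 * 166.5
Q_evap = 292.37 kW

292.37


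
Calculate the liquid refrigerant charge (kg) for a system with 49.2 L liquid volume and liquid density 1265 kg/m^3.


Charge = V * rho / 1000
Charge = 49.2 * 1265 / 1000
Charge = 62.24 kg

62.24


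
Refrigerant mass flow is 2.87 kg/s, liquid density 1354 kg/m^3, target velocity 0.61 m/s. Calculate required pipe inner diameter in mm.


A = m_dot / (rho * v) = 2.87 / (1354 * 0.61) = 0.00347482868 m^2
d = sqrt(4*A/pi) * 1000
d = 66.5 mm

66.5


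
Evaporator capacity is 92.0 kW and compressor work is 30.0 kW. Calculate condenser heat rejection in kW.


Q_cond = Q_evap + W
Q_cond = 92.0 + 30.0
Q_cond = 122.0 kW

122.0


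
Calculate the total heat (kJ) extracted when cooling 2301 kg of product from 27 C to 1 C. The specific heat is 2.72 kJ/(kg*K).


dT = 27 - (1) = 26 K
Q = m * cp * dT = 2301 * 2.72 * 26
Q = 162727 kJ

162727


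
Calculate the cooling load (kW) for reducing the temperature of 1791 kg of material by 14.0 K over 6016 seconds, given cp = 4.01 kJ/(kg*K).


Q = m * cp * dT / t
Q = 1791 * 4.01 * 14.0 / 6016
Q = 16.713 kW

16.713


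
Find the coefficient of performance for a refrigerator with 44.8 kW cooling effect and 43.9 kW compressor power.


COP = Q_evap / W
COP = 44.8 / 43.9
COP = 1.021

1.021


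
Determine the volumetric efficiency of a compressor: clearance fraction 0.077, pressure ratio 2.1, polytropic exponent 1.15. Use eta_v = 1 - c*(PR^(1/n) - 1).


PR^(1/n) = 2.1^(1/1.15) = 1.90629756
eta_v = 1 - 0.077 * (1.90629756 - 1)
eta_v = 0.9302

0.9302


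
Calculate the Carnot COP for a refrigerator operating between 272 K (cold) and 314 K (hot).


dT = 314 - 272 = 42 K
COP_carnot = T_cold / dT = 272 / 42
COP_carnot = 6.476

6.476


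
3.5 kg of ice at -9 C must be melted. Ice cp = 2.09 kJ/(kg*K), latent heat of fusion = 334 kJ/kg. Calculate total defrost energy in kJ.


Sensible heat = cp * dT = 2.09 * 9 = 18.81 kJ/kg
Total per kg = 18.81 + 334 = 352.81 kJ/kg
Q = m * total = 3.5 * 352.81
Q = 1234.8 kJ

1234.8


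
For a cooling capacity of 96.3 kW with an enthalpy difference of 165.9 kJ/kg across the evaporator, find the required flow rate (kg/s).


m_dot = Q / dh
m_dot = 96.3 / 165.9
m_dot = 0.5805 kg/s

0.5805


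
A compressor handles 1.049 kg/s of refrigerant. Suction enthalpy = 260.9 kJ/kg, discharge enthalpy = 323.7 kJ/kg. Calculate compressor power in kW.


dh = 323.7 - 260.9 = 62.8 kJ/kg
W = m_dot * dh = 1.049 * 62.8 = 65.88 kW

65.88


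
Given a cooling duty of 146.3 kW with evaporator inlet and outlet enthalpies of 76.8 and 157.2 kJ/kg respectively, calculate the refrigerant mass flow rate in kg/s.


dh = 157.2 - 76.8 = 80.4 kJ/kg
m_dot = Q / dh = 146.3 / 80.4 = 1.8197 kg/s

1.8197


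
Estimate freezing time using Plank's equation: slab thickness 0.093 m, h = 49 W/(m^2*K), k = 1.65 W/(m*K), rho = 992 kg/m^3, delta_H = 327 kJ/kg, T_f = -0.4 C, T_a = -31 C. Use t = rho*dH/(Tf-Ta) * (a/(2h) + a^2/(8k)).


dT = -0.4 - (-31) = 30.6 K
term1 = a/(2h) = 0.093/(2*49) = 0.0009489795918
term2 = a^2/(8k) = 0.093^2/(8*1.65) = 0.0006552272727
t = rho*dH*1000/dT * (term1 + term2)
t = 992*327*1000/30.6 * (0.0009489795918 + 0.0006552272727)
t = 17006 s

17006


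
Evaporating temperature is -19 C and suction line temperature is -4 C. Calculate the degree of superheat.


Superheat = T_suction - T_evap
Superheat = -4 - (-19)
Superheat = 15 K

15


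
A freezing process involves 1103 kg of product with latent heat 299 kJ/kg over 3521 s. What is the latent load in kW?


Q_lat = m * h_fg / t
Q_lat = 1103 * 299 / 3521
Q_lat = 93.67 kW

93.67


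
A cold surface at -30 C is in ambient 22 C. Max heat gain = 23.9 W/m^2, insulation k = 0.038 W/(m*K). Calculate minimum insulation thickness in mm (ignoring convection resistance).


dT = 22 - (-30) = 52 K
thickness = k * dT / q_max * 1000
thickness = 0.038 * 52 / 23.9 * 1000
thickness = 82.7 mm

82.7


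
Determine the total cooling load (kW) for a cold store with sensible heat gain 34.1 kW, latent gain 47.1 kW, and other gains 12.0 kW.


Q_total = Q_s + Q_l + Q_misc
Q_total = 34.1 + 47.1 + 12.0
Q_total = 93.2 kW

93.2


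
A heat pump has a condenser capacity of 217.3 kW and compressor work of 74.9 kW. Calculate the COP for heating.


COP_hp = Q_cond / W
COP_hp = 217.3 / 74.9
COP_hp = 2.901

2.901


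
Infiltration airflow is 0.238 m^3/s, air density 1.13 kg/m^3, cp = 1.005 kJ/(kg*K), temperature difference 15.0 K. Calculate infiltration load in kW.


Q = V_dot * rho * cp * dT
Q = 0.238 * 1.13 * 1.005 * 15.0
Q = 4.054 kW

4.054


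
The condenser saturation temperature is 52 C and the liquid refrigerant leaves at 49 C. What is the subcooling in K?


Subcooling = T_cond - T_liquid
Subcooling = 52 - 49
Subcooling = 3 K

3


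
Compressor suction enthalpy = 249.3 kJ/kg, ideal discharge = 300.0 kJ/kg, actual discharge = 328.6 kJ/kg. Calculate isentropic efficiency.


dh_ideal = 300.0 - 249.3 = 50.7 kJ/kg
dh_actual = 328.6 - 249.3 = 79.3 kJ/kg
eta_s = dh_ideal / dh_actual = 50.7 / 79.3
eta_s = 0.6393

0.6393


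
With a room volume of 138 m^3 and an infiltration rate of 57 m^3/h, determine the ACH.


ACH = flow / volume
ACH = 57 / 138
ACH = 0.413

0.413


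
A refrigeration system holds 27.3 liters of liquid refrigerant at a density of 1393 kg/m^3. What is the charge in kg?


Charge = V * rho / 1000
Charge = 27.3 * 1393 / 1000
Charge = 38.03 kg

38.03


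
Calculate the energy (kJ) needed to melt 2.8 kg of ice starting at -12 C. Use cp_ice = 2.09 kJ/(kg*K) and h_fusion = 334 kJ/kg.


Sensible heat = cp * dT = 2.09 * 12 = 25.08 kJ/kg
Total per kg = 25.08 + 334 = 359.08 kJ/kg
Q = m * total = 2.8 * 359.08
Q = 1005.4 kJ

1005.4


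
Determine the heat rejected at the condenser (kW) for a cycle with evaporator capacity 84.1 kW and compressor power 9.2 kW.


Q_cond = Q_evap + W
Q_cond = 84.1 + 9.2
Q_cond = 93.3 kW

93.3


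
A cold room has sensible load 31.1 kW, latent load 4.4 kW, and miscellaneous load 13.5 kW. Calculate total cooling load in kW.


Q_total = Q_s + Q_l + Q_misc
Q_total = 31.1 + 4.4 + 13.5
Q_total = 49.0 kW

49.0


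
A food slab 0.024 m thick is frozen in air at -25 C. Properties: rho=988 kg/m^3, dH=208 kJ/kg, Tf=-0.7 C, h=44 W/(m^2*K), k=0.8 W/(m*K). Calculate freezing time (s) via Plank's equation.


dT = -0.7 - (-25) = 24.3 K
term1 = a/(2h) = 0.024/(2*44) = 0.0002727272727
term2 = a^2/(8k) = 0.024^2/(8*0.8) = 0.00009
t = rho*dH*1000/dT * (term1 + term2)
t = 988*208*1000/24.3 * (0.0002727272727 + 0.00009)
t = 3068 s

3068


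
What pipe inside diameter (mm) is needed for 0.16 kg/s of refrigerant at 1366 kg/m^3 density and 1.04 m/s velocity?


A = m_dot / (rho * v) = 0.16 / (1366 * 1.04) = 0.0001126252956 m^2
d = sqrt(4*A/pi) * 1000
d = 12.0 mm

12.0


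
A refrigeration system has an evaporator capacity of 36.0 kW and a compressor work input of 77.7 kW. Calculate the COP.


COP = Q_evap / W
COP = 36.0 / 77.7
COP = 0.463

0.463


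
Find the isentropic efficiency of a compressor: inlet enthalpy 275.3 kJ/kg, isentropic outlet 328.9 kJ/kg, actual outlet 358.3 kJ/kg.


dh_ideal = 328.9 - 275.3 = 53.6 kJ/kg
dh_actual = 358.3 - 275.3 = 83.0 kJ/kg
eta_s = dh_ideal / dh_actual = 53.6 / 83.0
eta_s = 0.6458

0.6458


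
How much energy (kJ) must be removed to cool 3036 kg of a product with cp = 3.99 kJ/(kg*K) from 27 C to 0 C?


dT = 27 - (0) = 27 K
Q = m * cp * dT = 3036 * 3.99 * 27
Q = 327068 kJ

327068


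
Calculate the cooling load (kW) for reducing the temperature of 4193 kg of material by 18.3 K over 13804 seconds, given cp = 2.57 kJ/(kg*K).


Q = m * cp * dT / t
Q = 4193 * 2.57 * 18.3 / 13804
Q = 14.286 kW

14.286


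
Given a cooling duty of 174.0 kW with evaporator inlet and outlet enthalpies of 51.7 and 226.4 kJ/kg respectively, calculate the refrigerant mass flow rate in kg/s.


dh = 226.4 - 51.7 = 174.7 kJ/kg
m_dot = Q / dh = 174.0 / 174.7 = 0.996 kg/s

0.996


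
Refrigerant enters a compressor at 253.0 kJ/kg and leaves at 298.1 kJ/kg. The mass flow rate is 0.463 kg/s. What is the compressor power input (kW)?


dh = 298.1 - 253.0 = 45.1 kJ/kg
W = m_dot * dh = 0.463 * 45.1 = 20.88 kW

20.88


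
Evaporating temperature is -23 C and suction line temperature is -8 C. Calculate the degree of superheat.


Superheat = T_suction - T_evap
Superheat = -8 - (-23)
Superheat = 15 K

15


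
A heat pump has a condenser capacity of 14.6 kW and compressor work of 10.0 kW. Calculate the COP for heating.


COP_hp = Q_cond / W
COP_hp = 14.6 / 10.0
COP_hp = 1.46

1.46


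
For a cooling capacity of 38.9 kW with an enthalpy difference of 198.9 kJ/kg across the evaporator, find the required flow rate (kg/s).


m_dot = Q / dh
m_dot = 38.9 / 198.9
m_dot = 0.1956 kg/s

0.1956


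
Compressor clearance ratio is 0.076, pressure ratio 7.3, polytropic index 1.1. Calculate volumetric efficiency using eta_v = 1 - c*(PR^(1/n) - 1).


PR^(1/n) = 7.3^(1/1.1) = 6.09310923
eta_v = 1 - 0.076 * (6.09310923 - 1)
eta_v = 0.6129

0.6129


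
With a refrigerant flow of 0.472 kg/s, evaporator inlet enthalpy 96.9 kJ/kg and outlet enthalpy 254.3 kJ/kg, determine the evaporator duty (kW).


dh = 254.3 - 96.9 = 157.4 kJ/kg
Q_evap = m_dot * dh = 0.472 * 157.4
Q_evap = 74.29 kW

74.29


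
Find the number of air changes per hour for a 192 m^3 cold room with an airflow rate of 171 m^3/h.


ACH = flow / volume
ACH = 171 / 192
ACH = 0.891

0.891


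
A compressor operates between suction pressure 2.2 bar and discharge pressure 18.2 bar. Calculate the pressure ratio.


PR = P_high / P_low
PR = 18.2 / 2.2
PR = 8.273

8.273


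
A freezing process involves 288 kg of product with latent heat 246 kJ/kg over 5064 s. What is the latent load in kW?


Q_lat = m * h_fg / t
Q_lat = 288 * 246 / 5064
Q_lat = 13.99 kW

13.99


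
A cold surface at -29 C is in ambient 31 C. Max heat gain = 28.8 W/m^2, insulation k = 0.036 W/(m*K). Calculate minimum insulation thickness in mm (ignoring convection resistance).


dT = 31 - (-29) = 60 K
thickness = k * dT / q_max * 1000
thickness = 0.036 * 60 / 28.8 * 1000
thickness = 75.0 mm

75.0


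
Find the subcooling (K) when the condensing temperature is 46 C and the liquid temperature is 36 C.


Subcooling = T_cond - T_liquid
Subcooling = 46 - 36
Subcooling = 10 K

10
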